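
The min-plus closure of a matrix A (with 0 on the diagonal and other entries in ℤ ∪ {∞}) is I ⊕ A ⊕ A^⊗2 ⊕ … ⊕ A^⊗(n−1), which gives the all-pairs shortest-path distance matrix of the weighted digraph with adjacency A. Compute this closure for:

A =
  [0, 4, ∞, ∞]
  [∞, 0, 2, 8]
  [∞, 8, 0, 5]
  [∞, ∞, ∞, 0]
Closure =
  [0, 4, 6, 11]
  [∞, 0, 2, 7]
  [∞, 8, 0, 5]
  [∞, ∞, ∞, 0]

This is the Floyd-Warshall all-pairs shortest-path computation. For each intermediate vertex k = 0, 1, …, 3, update dist[i][j] ← min(dist[i][j], dist[i][k] + dist[k][j]). The final matrix gives, for each (i, j), the minimum total weight of any directed path from i to j (possibly empty when i = j).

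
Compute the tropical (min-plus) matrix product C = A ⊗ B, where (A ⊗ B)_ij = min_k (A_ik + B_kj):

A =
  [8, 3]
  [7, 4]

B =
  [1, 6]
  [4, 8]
A ⊗ B =
  [7, 11]
  [8, 12]

Apply the min-plus product entry-by-entry:
  C[0][0] = min over k of (A[0][0] + B[0][0] = 8 + 1 = 9, A[0][1] + B[1][0] = 3 + 4 = 7) = 7 (attained at k = 1)
  C[0][1] = min over k of (A[0][0] + B[0][1] = 8 + 6 = 14, A[0][1] + B[1][1] = 3 + 8 = 11) = 11 (attained at k = 1)
  C[1][0] = min over k of (A[1][0] + B[0][0] = 7 + 1 = 8, A[1][1] + B[1][0] = 4 + 4 = 8) = 8 (attained at k = 0)
  C[1][1] = min over k of (A[1][0] + B[0][1] = 7 + 6 = 13, A[1][1] + B[1][1] = 4 + 8 = 12) = 12 (attained at k = 1)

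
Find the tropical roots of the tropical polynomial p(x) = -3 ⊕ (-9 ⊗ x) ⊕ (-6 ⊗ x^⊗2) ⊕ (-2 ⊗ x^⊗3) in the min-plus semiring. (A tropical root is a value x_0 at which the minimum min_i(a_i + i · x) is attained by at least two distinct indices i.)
Roots: {-4, -3, 6}

Each tropical root is a break point of the lower envelope of the lines y = a_i + i · x (there are 4 lines, with slopes 0, 1, ..., 3). Only the lines that attain the minimum somewhere contribute to roots; other lines are dominated. Here the surviving (envelope) indices are i = 3, i = 2, i = 1, i = 0.
Intersections between consecutive envelope lines give the roots: for adjacent envelope indices i < j the intersection is x = (a_i − a_j) / (j − i). Reading off the sorted break points: {-4, -3, 6}.
Verification: at each break x_0, at least two indices attain the minimum of min_i(a_i + i · x_0).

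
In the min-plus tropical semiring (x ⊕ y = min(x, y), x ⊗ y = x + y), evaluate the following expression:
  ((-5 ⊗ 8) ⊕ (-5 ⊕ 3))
((-5 ⊗ 8) ⊕ (-5 ⊕ 3)) = -5

Expand innermost to outermost. Recall ⊕ takes the minimum of its arguments and ⊗ takes their sum. Working out the expression ((-5 ⊗ 8) ⊕ (-5 ⊕ 3)) gives -5.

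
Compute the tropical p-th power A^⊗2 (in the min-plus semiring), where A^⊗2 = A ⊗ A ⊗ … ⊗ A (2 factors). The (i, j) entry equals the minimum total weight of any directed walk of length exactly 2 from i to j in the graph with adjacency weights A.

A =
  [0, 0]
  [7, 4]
A^⊗2 =
  [0, 0]
  [7, 7]

Each entry (A^⊗2)_ij equals the minimum over all length-2 walks i = v_0 → v_1 → … → v_2 = j of Σ_t A[v_t][v_{t+1}]. For example, for (i, j) = (0, 1) we minimise over 2 possible intermediate vertex sequences; the minimum is 0, attained along the walk 0 → 0 → 1.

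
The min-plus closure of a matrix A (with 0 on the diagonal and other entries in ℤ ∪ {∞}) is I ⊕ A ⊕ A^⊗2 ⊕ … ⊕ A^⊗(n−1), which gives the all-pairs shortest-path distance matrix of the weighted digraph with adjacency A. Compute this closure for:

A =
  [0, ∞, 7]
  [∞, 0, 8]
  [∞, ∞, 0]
Closure =
  [0, ∞, 7]
  [∞, 0, 8]
  [∞, ∞, 0]

This is the Floyd-Warshall all-pairs shortest-path computation. For each intermediate vertex k = 0, 1, …, 2, update dist[i][j] ← min(dist[i][j], dist[i][k] + dist[k][j]). The final matrix gives, for each (i, j), the minimum total weight of any directed path from i to j (possibly empty when i = j).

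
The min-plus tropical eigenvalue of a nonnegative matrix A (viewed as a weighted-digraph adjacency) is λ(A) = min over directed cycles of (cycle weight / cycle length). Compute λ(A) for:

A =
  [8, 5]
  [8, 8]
λ(A) = 13/2

Enumerate directed cycles and compute their means (weight / length). Sample:
  cycle 0 → 0: weight = 8, length = 1, mean = 8/1 ≈ 8.000
  cycle 1 → 1: weight = 8, length = 1, mean = 8/1 ≈ 8.000
  cycle 0 → 1 → 0: weight = 13, length = 2, mean = 13/2 ≈ 6.500
  cycle 1 → 0 → 1: weight = 13, length = 2, mean = 13/2 ≈ 6.500
Minimum mean = 6.500, attained e.g. along the cycle 0 → 1 → 0 with weight 13 and length 2. So λ(A) = 13/2 = 13/2.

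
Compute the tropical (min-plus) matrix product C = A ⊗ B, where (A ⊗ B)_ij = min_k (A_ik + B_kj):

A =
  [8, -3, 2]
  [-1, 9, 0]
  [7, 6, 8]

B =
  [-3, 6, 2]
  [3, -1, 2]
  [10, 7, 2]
A ⊗ B =
  [0, -4, -1]
  [-4, 5, 1]
  [4, 5, 8]

Apply the min-plus product entry-by-entry:
  C[0][0] = min over k of (A[0][0] + B[0][0] = 8 + -3 = 5, A[0][1] + B[1][0] = -3 + 3 = 0, A[0][2] + B[2][0] = 2 + 10 = 12) = 0 (attained at k = 1)
  C[0][1] = min over k of (A[0][0] + B[0][1] = 8 + 6 = 14, A[0][1] + B[1][1] = -3 + -1 = -4, A[0][2] + B[2][1] = 2 + 7 = 9) = -4 (attained at k = 1)
  C[0][2] = min over k of (A[0][0] + B[0][2] = 8 + 2 = 10, A[0][1] + B[1][2] = -3 + 2 = -1, A[0][2] + B[2][2] = 2 + 2 = 4) = -1 (attained at k = 1)
  C[1][0] = min over k of (A[1][0] + B[0][0] = -1 + -3 = -4, A[1][1] + B[1][0] = 9 + 3 = 12, A[1][2] + B[2][0] = 0 + 10 = 10) = -4 (attained at k = 0)
  C[1][1] = min over k of (A[1][0] + B[0][1] = -1 + 6 = 5, A[1][1] + B[1][1] = 9 + -1 = 8, A[1][2] + B[2][1] = 0 + 7 = 7) = 5 (attained at k = 0)
  C[1][2] = min over k of (A[1][0] + B[0][2] = -1 + 2 = 1, A[1][1] + B[1][2] = 9 + 2 = 11, A[1][2] + B[2][2] = 0 + 2 = 2) = 1 (attained at k = 0)
  C[2][0] = min over k of (A[2][0] + B[0][0] = 7 + -3 = 4, A[2][1] + B[1][0] = 6 + 3 = 9, A[2][2] + B[2][0] = 8 + 10 = 18) = 4 (attained at k = 0)
  C[2][1] = min over k of (A[2][0] + B[0][1] = 7 + 6 = 13, A[2][1] + B[1][1] = 6 + -1 = 5, A[2][2] + B[2][1] = 8 + 7 = 15) = 5 (attained at k = 1)
  C[2][2] = min over k of (A[2][0] + B[0][2] = 7 + 2 = 9, A[2][1] + B[1][2] = 6 + 2 = 8, A[2][2] + B[2][2] = 8 + 2 = 10) = 8 (attained at k = 1)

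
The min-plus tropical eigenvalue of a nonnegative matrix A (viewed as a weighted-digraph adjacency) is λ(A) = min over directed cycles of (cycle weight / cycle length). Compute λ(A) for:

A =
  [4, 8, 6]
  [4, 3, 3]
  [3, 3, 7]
λ(A) = 3

Enumerate directed cycles and compute their means (weight / length). Sample:
  cycle 0 → 0: weight = 4, length = 1, mean = 4/1 ≈ 4.000
  cycle 1 → 1: weight = 3, length = 1, mean = 3/1 ≈ 3.000
  cycle 2 → 2: weight = 7, length = 1, mean = 7/1 ≈ 7.000
  cycle 0 → 1 → 0: weight = 12, length = 2, mean = 12/2 ≈ 6.000
  cycle 0 → 2 → 0: weight = 9, length = 2, mean = 9/2 ≈ 4.500
  cycle 1 → 0 → 1: weight = 12, length = 2, mean = 12/2 ≈ 6.000
Minimum mean = 3.000, attained e.g. along the cycle 1 → 1 with weight 3 and length 1. So λ(A) = 3/1 = 3.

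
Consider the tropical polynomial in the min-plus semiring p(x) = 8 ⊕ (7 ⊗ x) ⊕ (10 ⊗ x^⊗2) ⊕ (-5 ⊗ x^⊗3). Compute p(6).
p(6) = 8

A tropical monomial a ⊗ x^⊗i evaluates to a + i · x. Evaluating each term at x = 6:
  Term 0 contributes 8 + 0 · 6 = 8
  Term 1 contributes 7 + 1 · 6 = 13
  Term 2 contributes 10 + 2 · 6 = 22
  Term 3 contributes -5 + 3 · 6 = 13
p(6) = ⊕ of these = min[8, 13, 22, 13] = 8.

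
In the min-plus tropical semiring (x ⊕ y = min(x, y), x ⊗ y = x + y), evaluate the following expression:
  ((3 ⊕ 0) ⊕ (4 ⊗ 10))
((3 ⊕ 0) ⊕ (4 ⊗ 10)) = 0

Expand innermost to outermost. Recall ⊕ takes the minimum of its arguments and ⊗ takes their sum. Working out the expression ((3 ⊕ 0) ⊕ (4 ⊗ 10)) gives 0.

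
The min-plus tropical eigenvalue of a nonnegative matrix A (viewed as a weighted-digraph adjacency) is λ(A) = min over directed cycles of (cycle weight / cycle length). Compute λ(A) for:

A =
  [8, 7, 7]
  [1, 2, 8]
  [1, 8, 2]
λ(A) = 2

Enumerate directed cycles and compute their means (weight / length). Sample:
  cycle 0 → 0: weight = 8, length = 1, mean = 8/1 ≈ 8.000
  cycle 1 → 1: weight = 2, length = 1, mean = 2/1 ≈ 2.000
  cycle 2 → 2: weight = 2, length = 1, mean = 2/1 ≈ 2.000
  cycle 0 → 1 → 0: weight = 8, length = 2, mean = 8/2 ≈ 4.000
  cycle 0 → 2 → 0: weight = 8, length = 2, mean = 8/2 ≈ 4.000
  cycle 1 → 0 → 1: weight = 8, length = 2, mean = 8/2 ≈ 4.000
Minimum mean = 2.000, attained e.g. along the cycle 1 → 1 with weight 2 and length 1. So λ(A) = 2/1 = 2.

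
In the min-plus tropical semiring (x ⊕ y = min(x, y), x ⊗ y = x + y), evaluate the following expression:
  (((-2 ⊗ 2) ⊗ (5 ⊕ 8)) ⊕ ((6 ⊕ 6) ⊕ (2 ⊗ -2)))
(((-2 ⊗ 2) ⊗ (5 ⊕ 8)) ⊕ ((6 ⊕ 6) ⊕ (2 ⊗ -2))) = 0

Expand innermost to outermost. Recall ⊕ takes the minimum of its arguments and ⊗ takes their sum. Working out the expression (((-2 ⊗ 2) ⊗ (5 ⊕ 8)) ⊕ ((6 ⊕ 6) ⊕ (2 ⊗ -2))) gives 0.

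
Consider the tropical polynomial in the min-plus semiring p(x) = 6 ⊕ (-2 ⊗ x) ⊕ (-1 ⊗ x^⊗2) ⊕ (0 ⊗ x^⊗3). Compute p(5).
p(5) = 3

A tropical monomial a ⊗ x^⊗i evaluates to a + i · x. Evaluating each term at x = 5:
  Term 0 contributes 6 + 0 · 5 = 6
  Term 1 contributes -2 + 1 · 5 = 3
  Term 2 contributes -1 + 2 · 5 = 9
  Term 3 contributes 0 + 3 · 5 = 15
p(5) = ⊕ of these = min[6, 3, 9, 15] = 3.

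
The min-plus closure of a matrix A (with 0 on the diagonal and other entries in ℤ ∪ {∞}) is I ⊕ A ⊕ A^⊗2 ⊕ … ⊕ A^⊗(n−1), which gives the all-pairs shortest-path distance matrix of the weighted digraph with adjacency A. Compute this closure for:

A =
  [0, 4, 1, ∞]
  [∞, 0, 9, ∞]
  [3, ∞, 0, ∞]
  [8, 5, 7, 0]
Closure =
  [0, 4, 1, ∞]
  [12, 0, 9, ∞]
  [3, 7, 0, ∞]
  [8, 5, 7, 0]

This is the Floyd-Warshall all-pairs shortest-path computation. For each intermediate vertex k = 0, 1, …, 3, update dist[i][j] ← min(dist[i][j], dist[i][k] + dist[k][j]). The final matrix gives, for each (i, j), the minimum total weight of any directed path from i to j (possibly empty when i = j).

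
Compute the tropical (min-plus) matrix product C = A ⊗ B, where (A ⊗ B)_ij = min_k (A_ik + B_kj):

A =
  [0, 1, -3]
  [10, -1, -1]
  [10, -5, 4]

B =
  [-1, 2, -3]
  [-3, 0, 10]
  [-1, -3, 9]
A ⊗ B =
  [-4, -6, -3]
  [-4, -4, 7]
  [-8, -5, 5]

Apply the min-plus product entry-by-entry:
  C[0][0] = min over k of (A[0][0] + B[0][0] = 0 + -1 = -1, A[0][1] + B[1][0] = 1 + -3 = -2, A[0][2] + B[2][0] = -3 + -1 = -4) = -4 (attained at k = 2)
  C[0][1] = min over k of (A[0][0] + B[0][1] = 0 + 2 = 2, A[0][1] + B[1][1] = 1 + 0 = 1, A[0][2] + B[2][1] = -3 + -3 = -6) = -6 (attained at k = 2)
  C[0][2] = min over k of (A[0][0] + B[0][2] = 0 + -3 = -3, A[0][1] + B[1][2] = 1 + 10 = 11, A[0][2] + B[2][2] = -3 + 9 = 6) = -3 (attained at k = 0)
  C[1][0] = min over k of (A[1][0] + B[0][0] = 10 + -1 = 9, A[1][1] + B[1][0] = -1 + -3 = -4, A[1][2] + B[2][0] = -1 + -1 = -2) = -4 (attained at k = 1)
  C[1][1] = min over k of (A[1][0] + B[0][1] = 10 + 2 = 12, A[1][1] + B[1][1] = -1 + 0 = -1, A[1][2] + B[2][1] = -1 + -3 = -4) = -4 (attained at k = 2)
  C[1][2] = min over k of (A[1][0] + B[0][2] = 10 + -3 = 7, A[1][1] + B[1][2] = -1 + 10 = 9, A[1][2] + B[2][2] = -1 + 9 = 8) = 7 (attained at k = 0)
  C[2][0] = min over k of (A[2][0] + B[0][0] = 10 + -1 = 9, A[2][1] + B[1][0] = -5 + -3 = -8, A[2][2] + B[2][0] = 4 + -1 = 3) = -8 (attained at k = 1)
  C[2][1] = min over k of (A[2][0] + B[0][1] = 10 + 2 = 12, A[2][1] + B[1][1] = -5 + 0 = -5, A[2][2] + B[2][1] = 4 + -3 = 1) = -5 (attained at k = 1)
  C[2][2] = min over k of (A[2][0] + B[0][2] = 10 + -3 = 7, A[2][1] + B[1][2] = -5 + 10 = 5, A[2][2] + B[2][2] = 4 + 9 = 13) = 5 (attained at k = 1)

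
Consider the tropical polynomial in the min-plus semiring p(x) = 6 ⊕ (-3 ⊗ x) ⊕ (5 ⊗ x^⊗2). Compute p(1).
p(1) = -2

A tropical monomial a ⊗ x^⊗i evaluates to a + i · x. Evaluating each term at x = 1:
  Term 0 contributes 6 + 0 · 1 = 6
  Term 1 contributes -3 + 1 · 1 = -2
  Term 2 contributes 5 + 2 · 1 = 7
p(1) = ⊕ of these = min[6, -2, 7] = -2.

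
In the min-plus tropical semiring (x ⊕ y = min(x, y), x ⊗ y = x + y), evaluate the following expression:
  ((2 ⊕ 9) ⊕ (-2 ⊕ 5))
((2 ⊕ 9) ⊕ (-2 ⊕ 5)) = -2

Expand innermost to outermost. Recall ⊕ takes the minimum of its arguments and ⊗ takes their sum. Working out the expression ((2 ⊕ 9) ⊕ (-2 ⊕ 5)) gives -2.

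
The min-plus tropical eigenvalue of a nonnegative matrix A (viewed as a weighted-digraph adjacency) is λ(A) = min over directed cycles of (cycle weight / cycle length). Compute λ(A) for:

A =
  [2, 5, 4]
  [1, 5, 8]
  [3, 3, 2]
λ(A) = 2

Enumerate directed cycles and compute their means (weight / length). Sample:
  cycle 0 → 0: weight = 2, length = 1, mean = 2/1 ≈ 2.000
  cycle 1 → 1: weight = 5, length = 1, mean = 5/1 ≈ 5.000
  cycle 2 → 2: weight = 2, length = 1, mean = 2/1 ≈ 2.000
  cycle 0 → 1 → 0: weight = 6, length = 2, mean = 6/2 ≈ 3.000
  cycle 0 → 2 → 0: weight = 7, length = 2, mean = 7/2 ≈ 3.500
  cycle 1 → 0 → 1: weight = 6, length = 2, mean = 6/2 ≈ 3.000
Minimum mean = 2.000, attained e.g. along the cycle 0 → 0 with weight 2 and length 1. So λ(A) = 2/1 = 2.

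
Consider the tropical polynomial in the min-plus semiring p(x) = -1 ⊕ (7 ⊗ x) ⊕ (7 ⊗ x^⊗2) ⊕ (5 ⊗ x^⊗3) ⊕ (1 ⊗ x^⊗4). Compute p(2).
p(2) = -1

A tropical monomial a ⊗ x^⊗i evaluates to a + i · x. Evaluating each term at x = 2:
  Term 0 contributes -1 + 0 · 2 = -1
  Term 1 contributes 7 + 1 · 2 = 9
  Term 2 contributes 7 + 2 · 2 = 11
  Term 3 contributes 5 + 3 · 2 = 11
  Term 4 contributes 1 + 4 · 2 = 9
p(2) = ⊕ of these = min[-1, 9, 11, 11, 9] = -1.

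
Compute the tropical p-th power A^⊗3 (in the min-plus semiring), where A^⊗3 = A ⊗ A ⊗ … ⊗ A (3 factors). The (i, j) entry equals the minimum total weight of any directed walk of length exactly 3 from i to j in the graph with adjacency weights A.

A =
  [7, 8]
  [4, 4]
A^⊗3 =
  [16, 16]
  [12, 12]

Each entry (A^⊗3)_ij equals the minimum over all length-3 walks i = v_0 → v_1 → … → v_3 = j of Σ_t A[v_t][v_{t+1}]. For example, for (i, j) = (0, 1) we minimise over 4 possible intermediate vertex sequences; the minimum is 16, attained along the walk 0 → 1 → 1 → 1.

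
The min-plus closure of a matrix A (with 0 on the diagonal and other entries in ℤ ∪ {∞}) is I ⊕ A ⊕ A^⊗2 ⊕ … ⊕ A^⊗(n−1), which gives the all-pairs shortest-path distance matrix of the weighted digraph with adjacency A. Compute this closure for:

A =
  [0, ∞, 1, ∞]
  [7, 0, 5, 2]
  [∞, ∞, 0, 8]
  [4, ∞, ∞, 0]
Closure =
  [0, ∞, 1, 9]
  [6, 0, 5, 2]
  [12, ∞, 0, 8]
  [4, ∞, 5, 0]

This is the Floyd-Warshall all-pairs shortest-path computation. For each intermediate vertex k = 0, 1, …, 3, update dist[i][j] ← min(dist[i][j], dist[i][k] + dist[k][j]). The final matrix gives, for each (i, j), the minimum total weight of any directed path from i to j (possibly empty when i = j).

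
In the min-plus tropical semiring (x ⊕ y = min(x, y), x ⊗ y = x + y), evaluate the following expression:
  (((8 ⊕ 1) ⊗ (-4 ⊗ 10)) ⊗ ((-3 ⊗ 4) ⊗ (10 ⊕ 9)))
(((8 ⊕ 1) ⊗ (-4 ⊗ 10)) ⊗ ((-3 ⊗ 4) ⊗ (10 ⊕ 9))) = 17

Expand innermost to outermost. Recall ⊕ takes the minimum of its arguments and ⊗ takes their sum. Working out the expression (((8 ⊕ 1) ⊗ (-4 ⊗ 10)) ⊗ ((-3 ⊗ 4) ⊗ (10 ⊕ 9))) gives 17.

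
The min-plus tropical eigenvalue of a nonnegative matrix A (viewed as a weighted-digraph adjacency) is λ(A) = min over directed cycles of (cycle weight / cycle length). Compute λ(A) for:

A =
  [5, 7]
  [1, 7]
λ(A) = 4

Enumerate directed cycles and compute their means (weight / length). Sample:
  cycle 0 → 0: weight = 5, length = 1, mean = 5/1 ≈ 5.000
  cycle 1 → 1: weight = 7, length = 1, mean = 7/1 ≈ 7.000
  cycle 0 → 1 → 0: weight = 8, length = 2, mean = 8/2 ≈ 4.000
  cycle 1 → 0 → 1: weight = 8, length = 2, mean = 8/2 ≈ 4.000
Minimum mean = 4.000, attained e.g. along the cycle 0 → 1 → 0 with weight 8 and length 2. So λ(A) = 8/2 = 4.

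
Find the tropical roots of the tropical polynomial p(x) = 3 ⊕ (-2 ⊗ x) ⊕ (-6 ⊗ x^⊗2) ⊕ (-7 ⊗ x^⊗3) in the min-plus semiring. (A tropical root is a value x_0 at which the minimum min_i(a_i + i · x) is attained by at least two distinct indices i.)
Roots: {1, 4, 5}

Each tropical root is a break point of the lower envelope of the lines y = a_i + i · x (there are 4 lines, with slopes 0, 1, ..., 3). Only the lines that attain the minimum somewhere contribute to roots; other lines are dominated. Here the surviving (envelope) indices are i = 3, i = 2, i = 1, i = 0.
Intersections between consecutive envelope lines give the roots: for adjacent envelope indices i < j the intersection is x = (a_i − a_j) / (j − i). Reading off the sorted break points: {1, 4, 5}.
Verification: at each break x_0, at least two indices attain the minimum of min_i(a_i + i · x_0).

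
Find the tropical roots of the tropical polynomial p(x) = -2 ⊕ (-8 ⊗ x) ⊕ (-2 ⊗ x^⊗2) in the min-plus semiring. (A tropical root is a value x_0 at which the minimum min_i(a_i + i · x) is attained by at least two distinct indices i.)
Roots: {-6, 6}

Each tropical root is a break point of the lower envelope of the lines y = a_i + i · x (there are 3 lines, with slopes 0, 1, ..., 2). Only the lines that attain the minimum somewhere contribute to roots; other lines are dominated. Here the surviving (envelope) indices are i = 2, i = 1, i = 0.
Intersections between consecutive envelope lines give the roots: for adjacent envelope indices i < j the intersection is x = (a_i − a_j) / (j − i). Reading off the sorted break points: {-6, 6}.
Verification: at each break x_0, at least two indices attain the minimum of min_i(a_i + i · x_0).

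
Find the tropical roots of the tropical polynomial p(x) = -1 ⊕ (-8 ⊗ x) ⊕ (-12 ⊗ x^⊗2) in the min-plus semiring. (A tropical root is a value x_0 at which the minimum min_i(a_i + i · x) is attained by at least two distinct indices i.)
Roots: {4, 7}

Each tropical root is a break point of the lower envelope of the lines y = a_i + i · x (there are 3 lines, with slopes 0, 1, ..., 2). Only the lines that attain the minimum somewhere contribute to roots; other lines are dominated. Here the surviving (envelope) indices are i = 2, i = 1, i = 0.
Intersections between consecutive envelope lines give the roots: for adjacent envelope indices i < j the intersection is x = (a_i − a_j) / (j − i). Reading off the sorted break points: {4, 7}.
Verification: at each break x_0, at least two indices attain the minimum of min_i(a_i + i · x_0).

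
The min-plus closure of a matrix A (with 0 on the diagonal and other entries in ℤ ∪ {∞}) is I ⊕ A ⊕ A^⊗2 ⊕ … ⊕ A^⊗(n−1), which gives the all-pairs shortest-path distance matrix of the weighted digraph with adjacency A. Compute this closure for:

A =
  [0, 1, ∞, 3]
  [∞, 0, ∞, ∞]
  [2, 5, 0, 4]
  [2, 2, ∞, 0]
Closure =
  [0, 1, ∞, 3]
  [∞, 0, ∞, ∞]
  [2, 3, 0, 4]
  [2, 2, ∞, 0]

This is the Floyd-Warshall all-pairs shortest-path computation. For each intermediate vertex k = 0, 1, …, 3, update dist[i][j] ← min(dist[i][j], dist[i][k] + dist[k][j]). The final matrix gives, for each (i, j), the minimum total weight of any directed path from i to j (possibly empty when i = j).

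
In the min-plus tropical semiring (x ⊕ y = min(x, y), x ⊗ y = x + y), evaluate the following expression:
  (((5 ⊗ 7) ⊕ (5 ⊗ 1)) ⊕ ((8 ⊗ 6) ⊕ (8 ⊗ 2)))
(((5 ⊗ 7) ⊕ (5 ⊗ 1)) ⊕ ((8 ⊗ 6) ⊕ (8 ⊗ 2))) = 6

Expand innermost to outermost. Recall ⊕ takes the minimum of its arguments and ⊗ takes their sum. Working out the expression (((5 ⊗ 7) ⊕ (5 ⊗ 1)) ⊕ ((8 ⊗ 6) ⊕ (8 ⊗ 2))) gives 6.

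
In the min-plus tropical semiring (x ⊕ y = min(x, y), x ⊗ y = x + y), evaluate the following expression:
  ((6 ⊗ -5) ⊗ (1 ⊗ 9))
((6 ⊗ -5) ⊗ (1 ⊗ 9)) = 11

Expand innermost to outermost. Recall ⊕ takes the minimum of its arguments and ⊗ takes their sum. Working out the expression ((6 ⊗ -5) ⊗ (1 ⊗ 9)) gives 11.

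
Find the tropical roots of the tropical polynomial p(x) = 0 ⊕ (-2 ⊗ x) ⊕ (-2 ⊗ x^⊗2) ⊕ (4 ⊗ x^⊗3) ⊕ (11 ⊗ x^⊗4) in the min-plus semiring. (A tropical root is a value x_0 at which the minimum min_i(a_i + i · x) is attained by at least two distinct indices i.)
Roots: {-7, -6, 0, 2}

Each tropical root is a break point of the lower envelope of the lines y = a_i + i · x (there are 5 lines, with slopes 0, 1, ..., 4). Only the lines that attain the minimum somewhere contribute to roots; other lines are dominated. Here the surviving (envelope) indices are i = 4, i = 3, i = 2, i = 1, i = 0.
Intersections between consecutive envelope lines give the roots: for adjacent envelope indices i < j the intersection is x = (a_i − a_j) / (j − i). Reading off the sorted break points: {-7, -6, 0, 2}.
Verification: at each break x_0, at least two indices attain the minimum of min_i(a_i + i · x_0).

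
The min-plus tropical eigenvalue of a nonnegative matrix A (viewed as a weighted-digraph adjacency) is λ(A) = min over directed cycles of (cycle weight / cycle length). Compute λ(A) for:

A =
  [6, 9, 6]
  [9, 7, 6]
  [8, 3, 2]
λ(A) = 2

Enumerate directed cycles and compute their means (weight / length). Sample:
  cycle 0 → 0: weight = 6, length = 1, mean = 6/1 ≈ 6.000
  cycle 1 → 1: weight = 7, length = 1, mean = 7/1 ≈ 7.000
  cycle 2 → 2: weight = 2, length = 1, mean = 2/1 ≈ 2.000
  cycle 0 → 1 → 0: weight = 18, length = 2, mean = 18/2 ≈ 9.000
  cycle 0 → 2 → 0: weight = 14, length = 2, mean = 14/2 ≈ 7.000
  cycle 1 → 0 → 1: weight = 18, length = 2, mean = 18/2 ≈ 9.000
Minimum mean = 2.000, attained e.g. along the cycle 2 → 2 with weight 2 and length 1. So λ(A) = 2/1 = 2.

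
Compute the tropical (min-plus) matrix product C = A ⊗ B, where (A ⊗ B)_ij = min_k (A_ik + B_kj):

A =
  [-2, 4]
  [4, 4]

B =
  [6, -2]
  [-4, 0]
A ⊗ B =
  [0, -4]
  [0, 2]

Apply the min-plus product entry-by-entry:
  C[0][0] = min over k of (A[0][0] + B[0][0] = -2 + 6 = 4, A[0][1] + B[1][0] = 4 + -4 = 0) = 0 (attained at k = 1)
  C[0][1] = min over k of (A[0][0] + B[0][1] = -2 + -2 = -4, A[0][1] + B[1][1] = 4 + 0 = 4) = -4 (attained at k = 0)
  C[1][0] = min over k of (A[1][0] + B[0][0] = 4 + 6 = 10, A[1][1] + B[1][0] = 4 + -4 = 0) = 0 (attained at k = 1)
  C[1][1] = min over k of (A[1][0] + B[0][1] = 4 + -2 = 2, A[1][1] + B[1][1] = 4 + 0 = 4) = 2 (attained at k = 0)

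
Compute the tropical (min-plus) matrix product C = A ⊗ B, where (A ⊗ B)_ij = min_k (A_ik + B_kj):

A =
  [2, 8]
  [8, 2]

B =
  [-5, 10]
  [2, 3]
A ⊗ B =
  [-3, 11]
  [3, 5]

Apply the min-plus product entry-by-entry:
  C[0][0] = min over k of (A[0][0] + B[0][0] = 2 + -5 = -3, A[0][1] + B[1][0] = 8 + 2 = 10) = -3 (attained at k = 0)
  C[0][1] = min over k of (A[0][0] + B[0][1] = 2 + 10 = 12, A[0][1] + B[1][1] = 8 + 3 = 11) = 11 (attained at k = 1)
  C[1][0] = min over k of (A[1][0] + B[0][0] = 8 + -5 = 3, A[1][1] + B[1][0] = 2 + 2 = 4) = 3 (attained at k = 0)
  C[1][1] = min over k of (A[1][0] + B[0][1] = 8 + 10 = 18, A[1][1] + B[1][1] = 2 + 3 = 5) = 5 (attained at k = 1)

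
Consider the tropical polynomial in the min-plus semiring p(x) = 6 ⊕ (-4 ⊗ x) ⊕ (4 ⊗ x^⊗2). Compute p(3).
p(3) = -1

A tropical monomial a ⊗ x^⊗i evaluates to a + i · x. Evaluating each term at x = 3:
  Term 0 contributes 6 + 0 · 3 = 6
  Term 1 contributes -4 + 1 · 3 = -1
  Term 2 contributes 4 + 2 · 3 = 10
p(3) = ⊕ of these = min[6, -1, 10] = -1.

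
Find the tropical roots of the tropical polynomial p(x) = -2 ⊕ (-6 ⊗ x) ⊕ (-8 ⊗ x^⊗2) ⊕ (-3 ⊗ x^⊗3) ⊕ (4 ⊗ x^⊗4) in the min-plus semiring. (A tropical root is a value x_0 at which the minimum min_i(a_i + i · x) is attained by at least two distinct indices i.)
Roots: {-7, -5, 2, 4}

Each tropical root is a break point of the lower envelope of the lines y = a_i + i · x (there are 5 lines, with slopes 0, 1, ..., 4). Only the lines that attain the minimum somewhere contribute to roots; other lines are dominated. Here the surviving (envelope) indices are i = 4, i = 3, i = 2, i = 1, i = 0.
Intersections between consecutive envelope lines give the roots: for adjacent envelope indices i < j the intersection is x = (a_i − a_j) / (j − i). Reading off the sorted break points: {-7, -5, 2, 4}.
Verification: at each break x_0, at least two indices attain the minimum of min_i(a_i + i · x_0).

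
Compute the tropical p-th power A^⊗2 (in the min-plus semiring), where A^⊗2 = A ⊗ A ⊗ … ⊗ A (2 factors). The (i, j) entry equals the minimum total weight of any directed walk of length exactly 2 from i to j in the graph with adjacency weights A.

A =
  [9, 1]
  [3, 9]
A^⊗2 =
  [4, 10]
  [12, 4]

Each entry (A^⊗2)_ij equals the minimum over all length-2 walks i = v_0 → v_1 → … → v_2 = j of Σ_t A[v_t][v_{t+1}]. For example, for (i, j) = (0, 1) we minimise over 2 possible intermediate vertex sequences; the minimum is 10, attained along the walk 0 → 0 → 1.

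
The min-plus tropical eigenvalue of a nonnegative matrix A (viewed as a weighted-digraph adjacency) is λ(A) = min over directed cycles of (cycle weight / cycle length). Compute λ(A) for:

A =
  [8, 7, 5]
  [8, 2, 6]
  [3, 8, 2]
λ(A) = 2

Enumerate directed cycles and compute their means (weight / length). Sample:
  cycle 0 → 0: weight = 8, length = 1, mean = 8/1 ≈ 8.000
  cycle 1 → 1: weight = 2, length = 1, mean = 2/1 ≈ 2.000
  cycle 2 → 2: weight = 2, length = 1, mean = 2/1 ≈ 2.000
  cycle 0 → 1 → 0: weight = 15, length = 2, mean = 15/2 ≈ 7.500
  cycle 0 → 2 → 0: weight = 8, length = 2, mean = 8/2 ≈ 4.000
  cycle 1 → 0 → 1: weight = 15, length = 2, mean = 15/2 ≈ 7.500
Minimum mean = 2.000, attained e.g. along the cycle 1 → 1 with weight 2 and length 1. So λ(A) = 2/1 = 2.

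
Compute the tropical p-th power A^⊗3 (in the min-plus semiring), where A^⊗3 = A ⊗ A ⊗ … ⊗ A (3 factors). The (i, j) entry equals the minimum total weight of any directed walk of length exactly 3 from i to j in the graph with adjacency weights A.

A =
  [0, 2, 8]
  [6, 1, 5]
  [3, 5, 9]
A^⊗3 =
  [0, 2, 7]
  [6, 3, 7]
  [3, 5, 10]

Each entry (A^⊗3)_ij equals the minimum over all length-3 walks i = v_0 → v_1 → … → v_3 = j of Σ_t A[v_t][v_{t+1}]. For example, for (i, j) = (0, 2) we minimise over 9 possible intermediate vertex sequences; the minimum is 7, attained along the walk 0 → 0 → 1 → 2.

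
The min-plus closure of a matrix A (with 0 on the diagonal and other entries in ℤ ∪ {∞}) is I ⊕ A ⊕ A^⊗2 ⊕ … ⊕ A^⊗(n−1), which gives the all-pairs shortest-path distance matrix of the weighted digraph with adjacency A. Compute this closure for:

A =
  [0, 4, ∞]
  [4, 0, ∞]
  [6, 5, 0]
Closure =
  [0, 4, ∞]
  [4, 0, ∞]
  [6, 5, 0]

This is the Floyd-Warshall all-pairs shortest-path computation. For each intermediate vertex k = 0, 1, …, 2, update dist[i][j] ← min(dist[i][j], dist[i][k] + dist[k][j]). The final matrix gives, for each (i, j), the minimum total weight of any directed path from i to j (possibly empty when i = j).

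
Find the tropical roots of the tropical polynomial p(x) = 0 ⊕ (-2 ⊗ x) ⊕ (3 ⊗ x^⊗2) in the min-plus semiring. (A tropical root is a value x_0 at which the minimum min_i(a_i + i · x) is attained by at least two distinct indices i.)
Roots: {-5, 2}

Each tropical root is a break point of the lower envelope of the lines y = a_i + i · x (there are 3 lines, with slopes 0, 1, ..., 2). Only the lines that attain the minimum somewhere contribute to roots; other lines are dominated. Here the surviving (envelope) indices are i = 2, i = 1, i = 0.
Intersections between consecutive envelope lines give the roots: for adjacent envelope indices i < j the intersection is x = (a_i − a_j) / (j − i). Reading off the sorted break points: {-5, 2}.
Verification: at each break x_0, at least two indices attain the minimum of min_i(a_i + i · x_0).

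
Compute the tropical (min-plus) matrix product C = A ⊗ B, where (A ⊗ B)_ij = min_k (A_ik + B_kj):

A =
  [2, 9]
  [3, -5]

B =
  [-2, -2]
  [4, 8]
A ⊗ B =
  [0, 0]
  [-1, 1]

Apply the min-plus product entry-by-entry:
  C[0][0] = min over k of (A[0][0] + B[0][0] = 2 + -2 = 0, A[0][1] + B[1][0] = 9 + 4 = 13) = 0 (attained at k = 0)
  C[0][1] = min over k of (A[0][0] + B[0][1] = 2 + -2 = 0, A[0][1] + B[1][1] = 9 + 8 = 17) = 0 (attained at k = 0)
  C[1][0] = min over k of (A[1][0] + B[0][0] = 3 + -2 = 1, A[1][1] + B[1][0] = -5 + 4 = -1) = -1 (attained at k = 1)
  C[1][1] = min over k of (A[1][0] + B[0][1] = 3 + -2 = 1, A[1][1] + B[1][1] = -5 + 8 = 3) = 1 (attained at k = 0)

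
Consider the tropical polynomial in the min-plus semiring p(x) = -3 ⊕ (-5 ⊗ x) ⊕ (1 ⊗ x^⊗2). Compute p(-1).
p(-1) = -6

A tropical monomial a ⊗ x^⊗i evaluates to a + i · x. Evaluating each term at x = -1:
  Term 0 contributes -3 + 0 · -1 = -3
  Term 1 contributes -5 + 1 · -1 = -6
  Term 2 contributes 1 + 2 · -1 = -1
p(-1) = ⊕ of these = min[-3, -6, -1] = -6.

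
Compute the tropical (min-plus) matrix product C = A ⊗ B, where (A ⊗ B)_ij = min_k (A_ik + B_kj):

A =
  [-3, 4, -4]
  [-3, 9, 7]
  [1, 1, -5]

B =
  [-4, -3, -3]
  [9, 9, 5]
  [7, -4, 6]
A ⊗ B =
  [-7, -8, -6]
  [-7, -6, -6]
  [-3, -9, -2]

Apply the min-plus product entry-by-entry:
  C[0][0] = min over k of (A[0][0] + B[0][0] = -3 + -4 = -7, A[0][1] + B[1][0] = 4 + 9 = 13, A[0][2] + B[2][0] = -4 + 7 = 3) = -7 (attained at k = 0)
  C[0][1] = min over k of (A[0][0] + B[0][1] = -3 + -3 = -6, A[0][1] + B[1][1] = 4 + 9 = 13, A[0][2] + B[2][1] = -4 + -4 = -8) = -8 (attained at k = 2)
  C[0][2] = min over k of (A[0][0] + B[0][2] = -3 + -3 = -6, A[0][1] + B[1][2] = 4 + 5 = 9, A[0][2] + B[2][2] = -4 + 6 = 2) = -6 (attained at k = 0)
  C[1][0] = min over k of (A[1][0] + B[0][0] = -3 + -4 = -7, A[1][1] + B[1][0] = 9 + 9 = 18, A[1][2] + B[2][0] = 7 + 7 = 14) = -7 (attained at k = 0)
  C[1][1] = min over k of (A[1][0] + B[0][1] = -3 + -3 = -6, A[1][1] + B[1][1] = 9 + 9 = 18, A[1][2] + B[2][1] = 7 + -4 = 3) = -6 (attained at k = 0)
  C[1][2] = min over k of (A[1][0] + B[0][2] = -3 + -3 = -6, A[1][1] + B[1][2] = 9 + 5 = 14, A[1][2] + B[2][2] = 7 + 6 = 13) = -6 (attained at k = 0)
  C[2][0] = min over k of (A[2][0] + B[0][0] = 1 + -4 = -3, A[2][1] + B[1][0] = 1 + 9 = 10, A[2][2] + B[2][0] = -5 + 7 = 2) = -3 (attained at k = 0)
  C[2][1] = min over k of (A[2][0] + B[0][1] = 1 + -3 = -2, A[2][1] + B[1][1] = 1 + 9 = 10, A[2][2] + B[2][1] = -5 + -4 = -9) = -9 (attained at k = 2)
  C[2][2] = min over k of (A[2][0] + B[0][2] = 1 + -3 = -2, A[2][1] + B[1][2] = 1 + 5 = 6, A[2][2] + B[2][2] = -5 + 6 = 1) = -2 (attained at k = 0)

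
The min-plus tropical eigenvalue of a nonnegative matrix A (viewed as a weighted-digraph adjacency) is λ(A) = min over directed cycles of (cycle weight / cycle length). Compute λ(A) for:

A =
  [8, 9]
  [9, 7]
λ(A) = 7

Enumerate directed cycles and compute their means (weight / length). Sample:
  cycle 0 → 0: weight = 8, length = 1, mean = 8/1 ≈ 8.000
  cycle 1 → 1: weight = 7, length = 1, mean = 7/1 ≈ 7.000
  cycle 0 → 1 → 0: weight = 18, length = 2, mean = 18/2 ≈ 9.000
  cycle 1 → 0 → 1: weight = 18, length = 2, mean = 18/2 ≈ 9.000
Minimum mean = 7.000, attained e.g. along the cycle 1 → 1 with weight 7 and length 1. So λ(A) = 7/1 = 7.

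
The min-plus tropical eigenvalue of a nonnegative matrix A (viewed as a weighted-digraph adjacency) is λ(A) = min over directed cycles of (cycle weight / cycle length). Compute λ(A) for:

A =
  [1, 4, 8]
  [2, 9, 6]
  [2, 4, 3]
λ(A) = 1

Enumerate directed cycles and compute their means (weight / length). Sample:
  cycle 0 → 0: weight = 1, length = 1, mean = 1/1 ≈ 1.000
  cycle 1 → 1: weight = 9, length = 1, mean = 9/1 ≈ 9.000
  cycle 2 → 2: weight = 3, length = 1, mean = 3/1 ≈ 3.000
  cycle 0 → 1 → 0: weight = 6, length = 2, mean = 6/2 ≈ 3.000
  cycle 0 → 2 → 0: weight = 10, length = 2, mean = 10/2 ≈ 5.000
  cycle 1 → 0 → 1: weight = 6, length = 2, mean = 6/2 ≈ 3.000
Minimum mean = 1.000, attained e.g. along the cycle 0 → 0 with weight 1 and length 1. So λ(A) = 1/1 = 1.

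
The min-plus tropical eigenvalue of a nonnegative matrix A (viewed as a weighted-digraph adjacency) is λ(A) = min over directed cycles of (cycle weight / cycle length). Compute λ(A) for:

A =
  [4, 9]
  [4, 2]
λ(A) = 2

Enumerate directed cycles and compute their means (weight / length). Sample:
  cycle 0 → 0: weight = 4, length = 1, mean = 4/1 ≈ 4.000
  cycle 1 → 1: weight = 2, length = 1, mean = 2/1 ≈ 2.000
  cycle 0 → 1 → 0: weight = 13, length = 2, mean = 13/2 ≈ 6.500
  cycle 1 → 0 → 1: weight = 13, length = 2, mean = 13/2 ≈ 6.500
Minimum mean = 2.000, attained e.g. along the cycle 1 → 1 with weight 2 and length 1. So λ(A) = 2/1 = 2.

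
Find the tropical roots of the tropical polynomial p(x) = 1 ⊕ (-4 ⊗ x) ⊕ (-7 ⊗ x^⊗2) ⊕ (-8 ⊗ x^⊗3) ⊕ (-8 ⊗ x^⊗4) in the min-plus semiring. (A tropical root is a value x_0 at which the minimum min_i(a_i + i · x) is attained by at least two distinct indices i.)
Roots: {0, 1, 3, 5}

Each tropical root is a break point of the lower envelope of the lines y = a_i + i · x (there are 5 lines, with slopes 0, 1, ..., 4). Only the lines that attain the minimum somewhere contribute to roots; other lines are dominated. Here the surviving (envelope) indices are i = 4, i = 3, i = 2, i = 1, i = 0.
Intersections between consecutive envelope lines give the roots: for adjacent envelope indices i < j the intersection is x = (a_i − a_j) / (j − i). Reading off the sorted break points: {0, 1, 3, 5}.
Verification: at each break x_0, at least two indices attain the minimum of min_i(a_i + i · x_0).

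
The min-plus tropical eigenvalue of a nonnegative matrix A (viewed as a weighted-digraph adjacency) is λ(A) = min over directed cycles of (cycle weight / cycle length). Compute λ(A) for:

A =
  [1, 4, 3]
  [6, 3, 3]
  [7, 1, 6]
λ(A) = 1

Enumerate directed cycles and compute their means (weight / length). Sample:
  cycle 0 → 0: weight = 1, length = 1, mean = 1/1 ≈ 1.000
  cycle 1 → 1: weight = 3, length = 1, mean = 3/1 ≈ 3.000
  cycle 2 → 2: weight = 6, length = 1, mean = 6/1 ≈ 6.000
  cycle 0 → 1 → 0: weight = 10, length = 2, mean = 10/2 ≈ 5.000
  cycle 0 → 2 → 0: weight = 10, length = 2, mean = 10/2 ≈ 5.000
  cycle 1 → 0 → 1: weight = 10, length = 2, mean = 10/2 ≈ 5.000
Minimum mean = 1.000, attained e.g. along the cycle 0 → 0 with weight 1 and length 1. So λ(A) = 1/1 = 1.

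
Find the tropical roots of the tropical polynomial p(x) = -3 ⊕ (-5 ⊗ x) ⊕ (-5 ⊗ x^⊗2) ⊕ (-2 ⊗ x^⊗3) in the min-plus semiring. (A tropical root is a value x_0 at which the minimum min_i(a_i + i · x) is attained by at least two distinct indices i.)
Roots: {-3, 0, 2}

Each tropical root is a break point of the lower envelope of the lines y = a_i + i · x (there are 4 lines, with slopes 0, 1, ..., 3). Only the lines that attain the minimum somewhere contribute to roots; other lines are dominated. Here the surviving (envelope) indices are i = 3, i = 2, i = 1, i = 0.
Intersections between consecutive envelope lines give the roots: for adjacent envelope indices i < j the intersection is x = (a_i − a_j) / (j − i). Reading off the sorted break points: {-3, 0, 2}.
Verification: at each break x_0, at least two indices attain the minimum of min_i(a_i + i · x_0).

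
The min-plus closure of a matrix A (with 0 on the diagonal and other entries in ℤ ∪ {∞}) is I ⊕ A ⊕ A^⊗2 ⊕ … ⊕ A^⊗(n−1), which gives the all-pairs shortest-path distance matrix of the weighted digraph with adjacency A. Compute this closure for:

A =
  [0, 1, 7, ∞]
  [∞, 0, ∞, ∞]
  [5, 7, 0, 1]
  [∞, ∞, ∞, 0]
Closure =
  [0, 1, 7, 8]
  [∞, 0, ∞, ∞]
  [5, 6, 0, 1]
  [∞, ∞, ∞, 0]

This is the Floyd-Warshall all-pairs shortest-path computation. For each intermediate vertex k = 0, 1, …, 3, update dist[i][j] ← min(dist[i][j], dist[i][k] + dist[k][j]). The final matrix gives, for each (i, j), the minimum total weight of any directed path from i to j (possibly empty when i = j).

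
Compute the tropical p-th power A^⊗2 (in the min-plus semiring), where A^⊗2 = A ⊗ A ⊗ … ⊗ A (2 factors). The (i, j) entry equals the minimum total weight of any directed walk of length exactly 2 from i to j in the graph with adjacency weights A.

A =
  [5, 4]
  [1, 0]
A^⊗2 =
  [5, 4]
  [1, 0]

Each entry (A^⊗2)_ij equals the minimum over all length-2 walks i = v_0 → v_1 → … → v_2 = j of Σ_t A[v_t][v_{t+1}]. For example, for (i, j) = (0, 1) we minimise over 2 possible intermediate vertex sequences; the minimum is 4, attained along the walk 0 → 1 → 1.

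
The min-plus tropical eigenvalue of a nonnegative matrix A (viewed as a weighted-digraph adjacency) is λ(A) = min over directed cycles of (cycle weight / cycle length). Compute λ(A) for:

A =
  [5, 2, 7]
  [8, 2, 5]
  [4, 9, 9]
λ(A) = 2

Enumerate directed cycles and compute their means (weight / length). Sample:
  cycle 0 → 0: weight = 5, length = 1, mean = 5/1 ≈ 5.000
  cycle 1 → 1: weight = 2, length = 1, mean = 2/1 ≈ 2.000
  cycle 2 → 2: weight = 9, length = 1, mean = 9/1 ≈ 9.000
  cycle 0 → 1 → 0: weight = 10, length = 2, mean = 10/2 ≈ 5.000
  cycle 0 → 2 → 0: weight = 11, length = 2, mean = 11/2 ≈ 5.500
  cycle 1 → 0 → 1: weight = 10, length = 2, mean = 10/2 ≈ 5.000
Minimum mean = 2.000, attained e.g. along the cycle 1 → 1 with weight 2 and length 1. So λ(A) = 2/1 = 2.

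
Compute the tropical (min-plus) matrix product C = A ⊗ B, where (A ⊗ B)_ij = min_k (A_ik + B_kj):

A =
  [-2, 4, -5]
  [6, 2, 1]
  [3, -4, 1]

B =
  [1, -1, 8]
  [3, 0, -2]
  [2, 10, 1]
A ⊗ B =
  [-3, -3, -4]
  [3, 2, 0]
  [-1, -4, -6]

Apply the min-plus product entry-by-entry:
  C[0][0] = min over k of (A[0][0] + B[0][0] = -2 + 1 = -1, A[0][1] + B[1][0] = 4 + 3 = 7, A[0][2] + B[2][0] = -5 + 2 = -3) = -3 (attained at k = 2)
  C[0][1] = min over k of (A[0][0] + B[0][1] = -2 + -1 = -3, A[0][1] + B[1][1] = 4 + 0 = 4, A[0][2] + B[2][1] = -5 + 10 = 5) = -3 (attained at k = 0)
  C[0][2] = min over k of (A[0][0] + B[0][2] = -2 + 8 = 6, A[0][1] + B[1][2] = 4 + -2 = 2, A[0][2] + B[2][2] = -5 + 1 = -4) = -4 (attained at k = 2)
  C[1][0] = min over k of (A[1][0] + B[0][0] = 6 + 1 = 7, A[1][1] + B[1][0] = 2 + 3 = 5, A[1][2] + B[2][0] = 1 + 2 = 3) = 3 (attained at k = 2)
  C[1][1] = min over k of (A[1][0] + B[0][1] = 6 + -1 = 5, A[1][1] + B[1][1] = 2 + 0 = 2, A[1][2] + B[2][1] = 1 + 10 = 11) = 2 (attained at k = 1)
  C[1][2] = min over k of (A[1][0] + B[0][2] = 6 + 8 = 14, A[1][1] + B[1][2] = 2 + -2 = 0, A[1][2] + B[2][2] = 1 + 1 = 2) = 0 (attained at k = 1)
  C[2][0] = min over k of (A[2][0] + B[0][0] = 3 + 1 = 4, A[2][1] + B[1][0] = -4 + 3 = -1, A[2][2] + B[2][0] = 1 + 2 = 3) = -1 (attained at k = 1)
  C[2][1] = min over k of (A[2][0] + B[0][1] = 3 + -1 = 2, A[2][1] + B[1][1] = -4 + 0 = -4, A[2][2] + B[2][1] = 1 + 10 = 11) = -4 (attained at k = 1)
  C[2][2] = min over k of (A[2][0] + B[0][2] = 3 + 8 = 11, A[2][1] + B[1][2] = -4 + -2 = -6, A[2][2] + B[2][2] = 1 + 1 = 2) = -6 (attained at k = 1)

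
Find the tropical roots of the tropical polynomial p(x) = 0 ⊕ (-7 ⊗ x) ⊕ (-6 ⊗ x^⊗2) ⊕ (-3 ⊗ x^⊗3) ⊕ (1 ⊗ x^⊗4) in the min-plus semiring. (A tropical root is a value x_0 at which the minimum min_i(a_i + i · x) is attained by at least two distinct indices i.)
Roots: {-4, -3, -1, 7}

Each tropical root is a break point of the lower envelope of the lines y = a_i + i · x (there are 5 lines, with slopes 0, 1, ..., 4). Only the lines that attain the minimum somewhere contribute to roots; other lines are dominated. Here the surviving (envelope) indices are i = 4, i = 3, i = 2, i = 1, i = 0.
Intersections between consecutive envelope lines give the roots: for adjacent envelope indices i < j the intersection is x = (a_i − a_j) / (j − i). Reading off the sorted break points: {-4, -3, -1, 7}.
Verification: at each break x_0, at least two indices attain the minimum of min_i(a_i + i · x_0).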